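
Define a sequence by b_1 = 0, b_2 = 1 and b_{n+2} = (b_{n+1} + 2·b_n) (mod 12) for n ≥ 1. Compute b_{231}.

1

We have b_1 = 0, b_2 = 1, b_3 = 1, b_4 = 3, b_5 = 5, b_6 = 11, b_7 = 9, b_8 = 7, b_9 = 1, b_{10} = 3.
Since (b_9, b_{10}) = (b_3, b_4) = (1, 3) (two consecutive terms determine the rest), the sequence is eventually periodic: after a pre-period of length 2 it cycles with period 6.
For n ≥ 3, b_n depends only on (n - 3) mod 6. (231 - 3) mod 6 = 0, so b_{231} = b_3 = 1.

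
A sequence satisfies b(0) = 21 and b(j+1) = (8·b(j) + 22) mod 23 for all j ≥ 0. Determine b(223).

b(0) = 21,  b(1) = 6,  b(2) = 1,  b(3) = 7,  b(4) = 9,  b(5) = 2,  b(6) = 15,  b(7) = 4,  b(8) = 8,  b(9) = 17,  b(10) = 20,  b(11) = 21.
Since b(11) = b(0) = 21, the sequence is periodic with period 11.
So b(223) = b(0 + ((223-0) mod 11)) = b(3) = 7.

7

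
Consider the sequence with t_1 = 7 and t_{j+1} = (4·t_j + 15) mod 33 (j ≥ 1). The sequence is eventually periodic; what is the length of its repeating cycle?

Computing terms: t_1 = 7,  t_2 = 10,  t_3 = 22,  t_4 = 4,  t_5 = 31,  t_6 = 7.
The sequence repeats with period 5.

5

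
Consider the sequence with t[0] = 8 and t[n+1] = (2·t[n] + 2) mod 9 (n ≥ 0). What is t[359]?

3

Computing terms: t[0] = 8, t[1] = 0, t[2] = 2, t[3] = 6, t[4] = 5, t[5] = 3, t[6] = 8.
Since t[6] = t[0] = 8, the sequence is periodic with period 6.
So t[359] = t[0 + ((359-0) mod 6)] = t[5] = 3.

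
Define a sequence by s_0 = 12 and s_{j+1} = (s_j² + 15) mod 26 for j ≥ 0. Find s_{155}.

19

Computing terms: s_0 = 12,  s_1 = 3,  s_2 = 24,  s_3 = 19,  s_4 = 12.
The sequence repeats with period 4.
So s_{155} = s_{0 + ((155-0) mod 4)} = s_3 = 19.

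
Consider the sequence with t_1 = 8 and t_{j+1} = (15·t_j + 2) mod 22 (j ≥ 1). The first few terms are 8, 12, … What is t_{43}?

6

t_1 = 8; t_2 = 12; t_3 = 6; t_4 = 4; t_5 = 18; t_6 = 8.
The sequence repeats with period 5.
(43 - 1) mod 5 = 2, so t_{43} = t_3 = 6.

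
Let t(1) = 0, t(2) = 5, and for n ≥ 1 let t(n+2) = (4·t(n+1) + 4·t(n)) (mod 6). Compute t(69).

Listing terms: t(1) = 0, t(2) = 5, t(3) = 2, t(4) = 4, t(5) = 0, t(6) = 4, t(7) = 4, t(8) = 2, t(9) = 0, t(10) = 2, t(11) = 2, t(12) = 4.
Since (t(11), t(12)) = (t(3), t(4)) = (2, 4) (two consecutive terms determine the rest), the sequence is eventually periodic: after a pre-period of length 2 it cycles with period 8.
For n ≥ 3, t(n) depends only on (n - 3) mod 8. (69 - 3) mod 8 = 2, so t(69) = t(5) = 0.

0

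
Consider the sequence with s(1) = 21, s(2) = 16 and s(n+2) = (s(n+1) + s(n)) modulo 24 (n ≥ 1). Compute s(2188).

s(1) = 21; s(2) = 16; s(3) = 13; s(4) = 5; s(5) = 18; s(6) = 23; s(7) = 17; s(8) = 16; s(9) = 9; s(10) = 1; s(11) = 10; s(12) = 11; s(13) = 21; s(14) = 8; s(15) = 5; s(16) = 13; s(17) = 18; s(18) = 7; s(19) = 1; s(20) = 8; s(21) = 9; s(22) = 17; s(23) = 2; s(24) = 19; s(25) = 21; s(26) = 16.
The sequence repeats with period 24.
(2188 - 1) mod 24 = 3, so s(2188) = s(4) = 5.

5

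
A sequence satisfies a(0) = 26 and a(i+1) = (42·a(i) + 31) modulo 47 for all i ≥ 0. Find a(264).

Computing terms: a(0) = 26, a(1) = 42, a(2) = 9, a(3) = 33, a(4) = 7, a(5) = 43, a(6) = 4, a(7) = 11, a(8) = 23, a(9) = 10, a(10) = 28, a(11) = 32, a(12) = 12, a(13) = 18, a(14) = 35, a(15) = 44, a(16) = 46, a(17) = 36, a(18) = 39, a(19) = 24, a(20) = 5, a(21) = 6, a(22) = 1, a(23) = 26.
Since a(23) = a(0) = 26, the sequence is periodic with period 23.
So a(264) = a(0 + ((264-0) mod 23)) = a(11) = 32.

32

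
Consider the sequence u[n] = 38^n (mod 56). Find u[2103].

48

We have u[1] = 38,  u[2] = 44,  u[3] = 48,  u[4] = 32,  u[5] = 40,  u[6] = 8,  u[7] = 24,  u[8] = 16,  u[9] = 48.
Since u[9] = u[3] = 48, the sequence is eventually periodic: after a pre-period of length 2 it cycles with period 6.
For n ≥ 3, u[n] depends only on (n - 3) mod 6. (2103 - 3) mod 6 = 0, so u[2103] = u[3] = 48.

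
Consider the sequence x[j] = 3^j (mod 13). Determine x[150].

1

x[0] = 1,  x[1] = 3,  x[2] = 9,  x[3] = 1.
The sequence repeats with period 3.
So x[150] = x[0 + ((150-0) mod 3)] = x[0] = 1.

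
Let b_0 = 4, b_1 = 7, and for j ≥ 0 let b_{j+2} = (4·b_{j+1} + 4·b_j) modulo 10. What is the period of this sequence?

3

We have b_0 = 4; b_1 = 7; b_2 = 4; b_3 = 4; b_4 = 2; b_5 = 4; b_6 = 4.
Since (b_5, b_6) = (b_2, b_3) = (4, 4) (two consecutive terms determine the rest), the sequence is eventually periodic: after a pre-period of length 2 it cycles with period 3.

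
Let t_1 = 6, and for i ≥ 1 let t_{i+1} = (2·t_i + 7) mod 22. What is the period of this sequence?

t_1 = 6; t_2 = 19; t_3 = 1; t_4 = 9; t_5 = 3; t_6 = 13; t_7 = 11; t_8 = 7; t_9 = 21; t_{10} = 5; t_{11} = 17; t_{12} = 19.
Since t_{12} = t_2 = 19, the sequence is eventually periodic: after a pre-period of length 1 it cycles with period 10.

10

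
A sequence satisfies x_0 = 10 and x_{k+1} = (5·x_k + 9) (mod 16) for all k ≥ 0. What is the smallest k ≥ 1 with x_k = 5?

We have x_0 = 10,  x_1 = 11,  x_2 = 0,  x_3 = 9,  x_4 = 6,  x_5 = 7,  x_6 = 12,  x_7 = 5,  x_8 = 2,  x_9 = 3,  x_{10} = 8,  x_{11} = 1,  x_{12} = 14,  x_{13} = 15,  x_{14} = 4,  x_{15} = 13,  x_{16} = 10.
The sequence repeats with period 16.
The value 5 first appears (with k ≥ 1) at x_7.

7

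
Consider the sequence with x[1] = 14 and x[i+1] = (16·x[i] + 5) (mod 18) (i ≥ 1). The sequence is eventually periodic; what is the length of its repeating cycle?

We have x[1] = 14,  x[2] = 13,  x[3] = 15,  x[4] = 11,  x[5] = 1,  x[6] = 3,  x[7] = 17,  x[8] = 7,  x[9] = 9,  x[10] = 5,  x[11] = 13.
Since x[11] = x[2] = 13, the sequence is eventually periodic: after a pre-period of length 1 it cycles with period 9.

9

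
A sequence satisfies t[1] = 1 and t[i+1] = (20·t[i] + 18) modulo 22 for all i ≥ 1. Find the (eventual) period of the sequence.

Computing terms: t[1] = 1; t[2] = 16; t[3] = 8; t[4] = 2; t[5] = 14; t[6] = 12; t[7] = 16.
Since t[7] = t[2] = 16, the sequence is eventually periodic: after a pre-period of length 1 it cycles with period 5.

5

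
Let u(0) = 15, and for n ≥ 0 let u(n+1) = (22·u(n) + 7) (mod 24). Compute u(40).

We have u(0) = 15; u(1) = 1; u(2) = 5; u(3) = 21; u(4) = 13; u(5) = 5.
Since u(5) = u(2) = 5, the sequence is eventually periodic: after a pre-period of length 2 it cycles with period 3.
For n ≥ 2, u(n) depends only on (n - 2) mod 3. (40 - 2) mod 3 = 2, so u(40) = u(4) = 13.

13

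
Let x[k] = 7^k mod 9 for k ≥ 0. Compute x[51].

Computing terms: x[0] = 1,  x[1] = 7,  x[2] = 4,  x[3] = 1.
The sequence repeats with period 3.
So x[51] = x[0 + ((51-0) mod 3)] = x[0] = 1.

1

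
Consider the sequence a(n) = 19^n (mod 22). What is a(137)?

13

Listing terms: a(0) = 1, a(1) = 19, a(2) = 9, a(3) = 17, a(4) = 15, a(5) = 21, a(6) = 3, a(7) = 13, a(8) = 5, a(9) = 7, a(10) = 1.
Since a(10) = a(0) = 1, the sequence is periodic with period 10.
So a(137) = a(0 + ((137-0) mod 10)) = a(7) = 13.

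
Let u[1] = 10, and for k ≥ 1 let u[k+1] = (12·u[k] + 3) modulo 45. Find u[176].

21

We have u[1] = 10, u[2] = 33, u[3] = 39, u[4] = 21, u[5] = 30, u[6] = 3, u[7] = 39.
Since u[7] = u[3] = 39, the sequence is eventually periodic: after a pre-period of length 2 it cycles with period 4.
For k ≥ 3, u[k] depends only on (k - 3) mod 4. (176 - 3) mod 4 = 1, so u[176] = u[4] = 21.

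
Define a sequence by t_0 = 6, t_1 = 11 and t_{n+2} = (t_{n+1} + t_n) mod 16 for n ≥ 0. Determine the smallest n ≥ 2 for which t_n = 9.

5

Computing terms: t_0 = 6,  t_1 = 11,  t_2 = 1,  t_3 = 12,  t_4 = 13,  t_5 = 9,  t_6 = 6,  t_7 = 15,  t_8 = 5,  t_9 = 4,  t_{10} = 9,  t_{11} = 13,  t_{12} = 6,  t_{13} = 3,  t_{14} = 9,  t_{15} = 12,  t_{16} = 5,  t_{17} = 1,  t_{18} = 6,  t_{19} = 7,  t_{20} = 13,  t_{21} = 4,  t_{22} = 1,  t_{23} = 5,  t_{24} = 6,  t_{25} = 11.
Since (t_{24}, t_{25}) = (t_0, t_1) = (6, 11) (two consecutive terms determine the rest), the sequence is periodic with period 24.
The value 9 first appears (with n ≥ 2) at t_5.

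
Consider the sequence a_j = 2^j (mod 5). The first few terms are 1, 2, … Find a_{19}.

3

a_0 = 1,  a_1 = 2,  a_2 = 4,  a_3 = 3,  a_4 = 1.
Since a_4 = a_0 = 1, the sequence is periodic with period 4.
(19 - 0) mod 4 = 3, so a_{19} = a_3 = 3.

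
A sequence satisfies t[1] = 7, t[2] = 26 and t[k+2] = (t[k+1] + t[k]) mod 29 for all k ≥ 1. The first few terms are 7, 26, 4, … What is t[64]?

Computing terms: t[1] = 7,  t[2] = 26,  t[3] = 4,  t[4] = 1,  t[5] = 5,  t[6] = 6,  t[7] = 11,  t[8] = 17,  t[9] = 28,  t[10] = 16,  t[11] = 15,  t[12] = 2,  t[13] = 17,  t[14] = 19,  t[15] = 7,  t[16] = 26.
The sequence repeats with period 14.
(64 - 1) mod 14 = 7, so t[64] = t[8] = 17.

17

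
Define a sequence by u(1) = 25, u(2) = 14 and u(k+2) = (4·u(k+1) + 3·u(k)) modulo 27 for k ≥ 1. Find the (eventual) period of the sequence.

9

We have u(1) = 25,  u(2) = 14,  u(3) = 23,  u(4) = 26,  u(5) = 11,  u(6) = 14,  u(7) = 8,  u(8) = 20,  u(9) = 23,  u(10) = 17,  u(11) = 2,  u(12) = 5,  u(13) = 26,  u(14) = 11.
Since (u(13), u(14)) = (u(4), u(5)) = (26, 11) (two consecutive terms determine the rest), the sequence is eventually periodic: after a pre-period of length 3 it cycles with period 9.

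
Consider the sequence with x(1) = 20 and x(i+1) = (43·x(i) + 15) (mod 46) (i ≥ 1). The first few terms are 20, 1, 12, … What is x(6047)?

x(1) = 20; x(2) = 1; x(3) = 12; x(4) = 25; x(5) = 32; x(6) = 11; x(7) = 28; x(8) = 23; x(9) = 38; x(10) = 39; x(11) = 36; x(12) = 45; x(13) = 18; x(14) = 7; x(15) = 40; x(16) = 33; x(17) = 8; x(18) = 37; x(19) = 42; x(20) = 27; x(21) = 26; x(22) = 29; x(23) = 20.
Since x(23) = x(1) = 20, the sequence is periodic with period 22.
(6047 - 1) mod 22 = 18, so x(6047) = x(19) = 42.

42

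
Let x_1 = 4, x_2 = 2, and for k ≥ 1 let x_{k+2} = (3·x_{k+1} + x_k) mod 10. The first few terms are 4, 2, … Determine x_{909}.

0

We have x_1 = 4; x_2 = 2; x_3 = 0; x_4 = 2; x_5 = 6; x_6 = 0; x_7 = 6; x_8 = 8; x_9 = 0; x_{10} = 8; x_{11} = 4; x_{12} = 0; x_{13} = 4; x_{14} = 2.
Since (x_{13}, x_{14}) = (x_1, x_2) = (4, 2) (two consecutive terms determine the rest), the sequence is periodic with period 12.
So x_{909} = x_{1 + ((909-1) mod 12)} = x_9 = 0.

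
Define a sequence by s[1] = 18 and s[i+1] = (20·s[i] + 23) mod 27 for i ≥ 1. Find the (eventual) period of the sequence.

Listing terms: s[1] = 18,  s[2] = 5,  s[3] = 15,  s[4] = 26,  s[5] = 3,  s[6] = 2,  s[7] = 9,  s[8] = 14,  s[9] = 6,  s[10] = 8,  s[11] = 21,  s[12] = 11,  s[13] = 0,  s[14] = 23,  s[15] = 24,  s[16] = 17,  s[17] = 12,  s[18] = 20,  s[19] = 18.
The sequence repeats with period 18.

18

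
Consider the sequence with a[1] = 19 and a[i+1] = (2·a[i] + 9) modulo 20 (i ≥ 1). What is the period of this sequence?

a[1] = 19, a[2] = 7, a[3] = 3, a[4] = 15, a[5] = 19.
The sequence repeats with period 4.

4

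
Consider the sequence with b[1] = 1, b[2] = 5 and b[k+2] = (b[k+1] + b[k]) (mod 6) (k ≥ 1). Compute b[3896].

Computing terms: b[1] = 1; b[2] = 5; b[3] = 0; b[4] = 5; b[5] = 5; b[6] = 4; b[7] = 3; b[8] = 1; b[9] = 4; b[10] = 5; b[11] = 3; b[12] = 2; b[13] = 5; b[14] = 1; b[15] = 0; b[16] = 1; b[17] = 1; b[18] = 2; b[19] = 3; b[20] = 5; b[21] = 2; b[22] = 1; b[23] = 3; b[24] = 4; b[25] = 1; b[26] = 5.
The sequence repeats with period 24.
(3896 - 1) mod 24 = 7, so b[3896] = b[8] = 1.

1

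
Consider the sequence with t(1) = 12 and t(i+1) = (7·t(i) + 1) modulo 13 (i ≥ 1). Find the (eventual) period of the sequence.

12

Listing terms: t(1) = 12,  t(2) = 7,  t(3) = 11,  t(4) = 0,  t(5) = 1,  t(6) = 8,  t(7) = 5,  t(8) = 10,  t(9) = 6,  t(10) = 4,  t(11) = 3,  t(12) = 9,  t(13) = 12.
Since t(13) = t(1) = 12, the sequence is periodic with period 12.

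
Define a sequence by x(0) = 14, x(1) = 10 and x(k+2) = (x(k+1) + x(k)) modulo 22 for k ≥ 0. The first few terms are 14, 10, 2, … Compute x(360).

x(0) = 14,  x(1) = 10,  x(2) = 2,  x(3) = 12,  x(4) = 14,  x(5) = 4,  x(6) = 18,  x(7) = 0,  x(8) = 18,  x(9) = 18,  x(10) = 14,  x(11) = 10.
Since (x(10), x(11)) = (x(0), x(1)) = (14, 10) (two consecutive terms determine the rest), the sequence is periodic with period 10.
(360 - 0) mod 10 = 0, so x(360) = x(0) = 14.

14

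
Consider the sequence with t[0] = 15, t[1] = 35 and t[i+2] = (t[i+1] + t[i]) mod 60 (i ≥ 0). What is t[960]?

15

Computing terms: t[0] = 15, t[1] = 35, t[2] = 50, t[3] = 25, t[4] = 15, t[5] = 40, t[6] = 55, t[7] = 35, t[8] = 30, t[9] = 5, t[10] = 35, t[11] = 40, t[12] = 15, t[13] = 55, t[14] = 10, t[15] = 5, t[16] = 15, t[17] = 20, t[18] = 35, t[19] = 55, t[20] = 30, t[21] = 25, t[22] = 55, t[23] = 20, t[24] = 15, t[25] = 35.
Since (t[24], t[25]) = (t[0], t[1]) = (15, 35) (two consecutive terms determine the rest), the sequence is periodic with period 24.
So t[960] = t[0 + ((960-0) mod 24)] = t[0] = 15.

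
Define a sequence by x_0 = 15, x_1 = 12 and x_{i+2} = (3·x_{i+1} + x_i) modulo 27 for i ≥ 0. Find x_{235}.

12

We have x_0 = 15,  x_1 = 12,  x_2 = 24,  x_3 = 3,  x_4 = 6,  x_5 = 21,  x_6 = 15,  x_7 = 12.
The sequence repeats with period 6.
(235 - 0) mod 6 = 1, so x_{235} = x_1 = 12.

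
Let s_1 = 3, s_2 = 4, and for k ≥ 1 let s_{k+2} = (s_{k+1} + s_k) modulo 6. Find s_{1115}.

4

Computing terms: s_1 = 3; s_2 = 4; s_3 = 1; s_4 = 5; s_5 = 0; s_6 = 5; s_7 = 5; s_8 = 4; s_9 = 3; s_{10} = 1; s_{11} = 4; s_{12} = 5; s_{13} = 3; s_{14} = 2; s_{15} = 5; s_{16} = 1; s_{17} = 0; s_{18} = 1; s_{19} = 1; s_{20} = 2; s_{21} = 3; s_{22} = 5; s_{23} = 2; s_{24} = 1; s_{25} = 3; s_{26} = 4.
The sequence repeats with period 24.
So s_{1115} = s_{1 + ((1115-1) mod 24)} = s_{11} = 4.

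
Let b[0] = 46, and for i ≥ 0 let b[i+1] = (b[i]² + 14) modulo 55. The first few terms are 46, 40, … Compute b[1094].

Listing terms: b[0] = 46,  b[1] = 40,  b[2] = 19,  b[3] = 45,  b[4] = 4,  b[5] = 30,  b[6] = 34,  b[7] = 15,  b[8] = 19.
Since b[8] = b[2] = 19, the sequence is eventually periodic: after a pre-period of length 2 it cycles with period 6.
For i ≥ 2, b[i] depends only on (i - 2) mod 6. (1094 - 2) mod 6 = 0, so b[1094] = b[2] = 19.

19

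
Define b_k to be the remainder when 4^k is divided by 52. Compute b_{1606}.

48

We have b_0 = 1; b_1 = 4; b_2 = 16; b_3 = 12; b_4 = 48; b_5 = 36; b_6 = 40; b_7 = 4.
Since b_7 = b_1 = 4, the sequence is eventually periodic: after a pre-period of length 1 it cycles with period 6.
For k ≥ 1, b_k depends only on (k - 1) mod 6. (1606 - 1) mod 6 = 3, so b_{1606} = b_4 = 48.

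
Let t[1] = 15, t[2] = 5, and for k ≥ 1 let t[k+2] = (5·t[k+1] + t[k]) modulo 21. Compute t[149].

15

Computing terms: t[1] = 15; t[2] = 5; t[3] = 19; t[4] = 16; t[5] = 15; t[6] = 7; t[7] = 8; t[8] = 5; t[9] = 12; t[10] = 2; t[11] = 1; t[12] = 7; t[13] = 15; t[14] = 19; t[15] = 5; t[16] = 2; t[17] = 15; t[18] = 14; t[19] = 1; t[20] = 19; t[21] = 12; t[22] = 16; t[23] = 8; t[24] = 14; t[25] = 15; t[26] = 5.
Since (t[25], t[26]) = (t[1], t[2]) = (15, 5) (two consecutive terms determine the rest), the sequence is periodic with period 24.
So t[149] = t[1 + ((149-1) mod 24)] = t[5] = 15.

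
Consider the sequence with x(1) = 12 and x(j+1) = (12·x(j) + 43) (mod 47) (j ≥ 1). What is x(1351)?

10

Computing terms: x(1) = 12,  x(2) = 46,  x(3) = 31,  x(4) = 39,  x(5) = 41,  x(6) = 18,  x(7) = 24,  x(8) = 2,  x(9) = 20,  x(10) = 1,  x(11) = 8,  x(12) = 45,  x(13) = 19,  x(14) = 36,  x(15) = 5,  x(16) = 9,  x(17) = 10,  x(18) = 22,  x(19) = 25,  x(20) = 14,  x(21) = 23,  x(22) = 37,  x(23) = 17,  x(24) = 12.
Since x(24) = x(1) = 12, the sequence is periodic with period 23.
So x(1351) = x(1 + ((1351-1) mod 23)) = x(17) = 10.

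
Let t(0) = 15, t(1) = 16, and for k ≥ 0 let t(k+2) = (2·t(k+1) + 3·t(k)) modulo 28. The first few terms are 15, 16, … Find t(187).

Computing terms: t(0) = 15; t(1) = 16; t(2) = 21; t(3) = 6; t(4) = 19; t(5) = 0; t(6) = 1; t(7) = 2; t(8) = 7; t(9) = 20; t(10) = 5; t(11) = 14; t(12) = 15; t(13) = 16.
Since (t(12), t(13)) = (t(0), t(1)) = (15, 16) (two consecutive terms determine the rest), the sequence is periodic with period 12.
(187 - 0) mod 12 = 7, so t(187) = t(7) = 2.

2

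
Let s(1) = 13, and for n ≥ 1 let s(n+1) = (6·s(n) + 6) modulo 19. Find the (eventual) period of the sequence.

9

Listing terms: s(1) = 13,  s(2) = 8,  s(3) = 16,  s(4) = 7,  s(5) = 10,  s(6) = 9,  s(7) = 3,  s(8) = 5,  s(9) = 17,  s(10) = 13.
Since s(10) = s(1) = 13, the sequence is periodic with period 9.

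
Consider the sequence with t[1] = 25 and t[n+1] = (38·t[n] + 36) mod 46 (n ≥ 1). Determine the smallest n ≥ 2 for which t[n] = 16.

We have t[1] = 25; t[2] = 20; t[3] = 14; t[4] = 16; t[5] = 0; t[6] = 36; t[7] = 24; t[8] = 28; t[9] = 42; t[10] = 22; t[11] = 44; t[12] = 6; t[13] = 34; t[14] = 40; t[15] = 38; t[16] = 8; t[17] = 18; t[18] = 30; t[19] = 26; t[20] = 12; t[21] = 32; t[22] = 10; t[23] = 2; t[24] = 20.
Since t[24] = t[2] = 20, the sequence is eventually periodic: after a pre-period of length 1 it cycles with period 22.
The value 16 first appears (with n ≥ 2) at t[4].

4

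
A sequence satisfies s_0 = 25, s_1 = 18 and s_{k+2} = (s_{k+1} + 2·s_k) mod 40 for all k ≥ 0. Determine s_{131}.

s_0 = 25; s_1 = 18; s_2 = 28; s_3 = 24; s_4 = 0; s_5 = 8; s_6 = 8; s_7 = 24; s_8 = 0.
Since (s_7, s_8) = (s_3, s_4) = (24, 0) (two consecutive terms determine the rest), the sequence is eventually periodic: after a pre-period of length 3 it cycles with period 4.
For k ≥ 3, s_k depends only on (k - 3) mod 4. (131 - 3) mod 4 = 0, so s_{131} = s_3 = 24.

24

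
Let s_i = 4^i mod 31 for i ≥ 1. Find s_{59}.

We have s_1 = 4; s_2 = 16; s_3 = 2; s_4 = 8; s_5 = 1; s_6 = 4.
The sequence repeats with period 5.
(59 - 1) mod 5 = 3, so s_{59} = s_4 = 8.

8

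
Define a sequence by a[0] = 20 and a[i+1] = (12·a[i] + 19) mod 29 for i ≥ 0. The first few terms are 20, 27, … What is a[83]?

17

We have a[0] = 20,  a[1] = 27,  a[2] = 24,  a[3] = 17,  a[4] = 20.
The sequence repeats with period 4.
(83 - 0) mod 4 = 3, so a[83] = a[3] = 17.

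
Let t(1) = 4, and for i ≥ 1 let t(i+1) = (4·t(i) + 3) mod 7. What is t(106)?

t(1) = 4,  t(2) = 5,  t(3) = 2,  t(4) = 4.
The sequence repeats with period 3.
(106 - 1) mod 3 = 0, so t(106) = t(1) = 4.

4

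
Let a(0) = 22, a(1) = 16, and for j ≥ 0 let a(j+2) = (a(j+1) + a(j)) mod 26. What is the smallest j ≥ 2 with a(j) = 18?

a(0) = 22,  a(1) = 16,  a(2) = 12,  a(3) = 2,  a(4) = 14,  a(5) = 16,  a(6) = 4,  a(7) = 20,  a(8) = 24,  a(9) = 18,  a(10) = 16,  a(11) = 8,  a(12) = 24,  a(13) = 6,  a(14) = 4,  a(15) = 10,  a(16) = 14,  a(17) = 24,  a(18) = 12,  a(19) = 10,  a(20) = 22,  a(21) = 6,  a(22) = 2,  a(23) = 8,  a(24) = 10,  a(25) = 18,  a(26) = 2,  a(27) = 20,  a(28) = 22,  a(29) = 16.
Since (a(28), a(29)) = (a(0), a(1)) = (22, 16) (two consecutive terms determine the rest), the sequence is periodic with period 28.
The value 18 first appears (with j ≥ 2) at a(9).

9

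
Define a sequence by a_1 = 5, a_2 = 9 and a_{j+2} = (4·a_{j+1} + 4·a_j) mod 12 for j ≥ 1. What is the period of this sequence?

8

Computing terms: a_1 = 5; a_2 = 9; a_3 = 8; a_4 = 8; a_5 = 4; a_6 = 0; a_7 = 4; a_8 = 4; a_9 = 8; a_{10} = 0; a_{11} = 8; a_{12} = 8.
Since (a_{11}, a_{12}) = (a_3, a_4) = (8, 8) (two consecutive terms determine the rest), the sequence is eventually periodic: after a pre-period of length 2 it cycles with period 8.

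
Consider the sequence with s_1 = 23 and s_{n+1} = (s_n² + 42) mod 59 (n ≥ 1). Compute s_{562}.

40

Computing terms: s_1 = 23, s_2 = 40, s_3 = 49, s_4 = 24, s_5 = 28, s_6 = 0, s_7 = 42, s_8 = 36, s_9 = 40.
Since s_9 = s_2 = 40, the sequence is eventually periodic: after a pre-period of length 1 it cycles with period 7.
For n ≥ 2, s_n depends only on (n - 2) mod 7. (562 - 2) mod 7 = 0, so s_{562} = s_2 = 40.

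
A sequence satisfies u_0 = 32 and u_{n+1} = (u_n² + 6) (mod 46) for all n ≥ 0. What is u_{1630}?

Listing terms: u_0 = 32, u_1 = 18, u_2 = 8, u_3 = 24, u_4 = 30, u_5 = 32.
Since u_5 = u_0 = 32, the sequence is periodic with period 5.
So u_{1630} = u_{0 + ((1630-0) mod 5)} = u_0 = 32.

32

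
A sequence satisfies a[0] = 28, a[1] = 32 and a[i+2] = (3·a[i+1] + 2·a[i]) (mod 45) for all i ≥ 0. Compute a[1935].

Listing terms: a[0] = 28, a[1] = 32, a[2] = 17, a[3] = 25, a[4] = 19, a[5] = 17, a[6] = 44, a[7] = 31, a[8] = 1, a[9] = 20, a[10] = 17, a[11] = 1, a[12] = 37, a[13] = 23, a[14] = 8, a[15] = 25, a[16] = 1, a[17] = 8, a[18] = 26, a[19] = 4, a[20] = 19, a[21] = 20, a[22] = 8, a[23] = 19, a[24] = 28, a[25] = 32.
Since (a[24], a[25]) = (a[0], a[1]) = (28, 32) (two consecutive terms determine the rest), the sequence is periodic with period 24.
So a[1935] = a[0 + ((1935-0) mod 24)] = a[15] = 25.

25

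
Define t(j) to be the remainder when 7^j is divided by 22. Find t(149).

19

Computing terms: t(1) = 7,  t(2) = 5,  t(3) = 13,  t(4) = 3,  t(5) = 21,  t(6) = 15,  t(7) = 17,  t(8) = 9,  t(9) = 19,  t(10) = 1,  t(11) = 7.
The sequence repeats with period 10.
(149 - 1) mod 10 = 8, so t(149) = t(9) = 19.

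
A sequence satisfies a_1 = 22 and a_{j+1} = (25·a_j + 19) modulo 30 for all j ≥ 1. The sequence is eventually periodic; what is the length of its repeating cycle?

a_1 = 22,  a_2 = 29,  a_3 = 24,  a_4 = 19,  a_5 = 14,  a_6 = 9,  a_7 = 4,  a_8 = 29.
Since a_8 = a_2 = 29, the sequence is eventually periodic: after a pre-period of length 1 it cycles with period 6.

6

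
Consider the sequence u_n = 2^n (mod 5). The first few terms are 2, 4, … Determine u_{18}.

4

Listing terms: u_1 = 2, u_2 = 4, u_3 = 3, u_4 = 1, u_5 = 2.
The sequence repeats with period 4.
(18 - 1) mod 4 = 1, so u_{18} = u_2 = 4.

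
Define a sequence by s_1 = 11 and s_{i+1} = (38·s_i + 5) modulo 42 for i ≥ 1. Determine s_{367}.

11

Listing terms: s_1 = 11, s_2 = 3, s_3 = 35, s_4 = 33, s_5 = 41, s_6 = 9, s_7 = 11.
The sequence repeats with period 6.
(367 - 1) mod 6 = 0, so s_{367} = s_1 = 11.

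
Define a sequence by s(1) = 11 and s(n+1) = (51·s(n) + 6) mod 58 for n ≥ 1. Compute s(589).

s(1) = 11, s(2) = 45, s(3) = 39, s(4) = 23, s(5) = 19, s(6) = 47, s(7) = 25, s(8) = 5, s(9) = 29, s(10) = 35, s(11) = 51, s(12) = 55, s(13) = 27, s(14) = 49, s(15) = 11.
The sequence repeats with period 14.
(589 - 1) mod 14 = 0, so s(589) = s(1) = 11.

11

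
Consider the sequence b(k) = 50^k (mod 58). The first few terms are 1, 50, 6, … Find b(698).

34

b(0) = 1, b(1) = 50, b(2) = 6, b(3) = 10, b(4) = 36, b(5) = 2, b(6) = 42, b(7) = 12, b(8) = 20, b(9) = 14, b(10) = 4, b(11) = 26, b(12) = 24, b(13) = 40, b(14) = 28, b(15) = 8, b(16) = 52, b(17) = 48, b(18) = 22, b(19) = 56, b(20) = 16, b(21) = 46, b(22) = 38, b(23) = 44, b(24) = 54, b(25) = 32, b(26) = 34, b(27) = 18, b(28) = 30, b(29) = 50.
Since b(29) = b(1) = 50, the sequence is eventually periodic: after a pre-period of length 1 it cycles with period 28.
For k ≥ 1, b(k) depends only on (k - 1) mod 28. (698 - 1) mod 28 = 25, so b(698) = b(26) = 34.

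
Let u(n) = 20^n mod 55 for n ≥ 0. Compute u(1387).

15

Computing terms: u(0) = 1, u(1) = 20, u(2) = 15, u(3) = 25, u(4) = 5, u(5) = 45, u(6) = 20.
Since u(6) = u(1) = 20, the sequence is eventually periodic: after a pre-period of length 1 it cycles with period 5.
For n ≥ 1, u(n) depends only on (n - 1) mod 5. (1387 - 1) mod 5 = 1, so u(1387) = u(2) = 15.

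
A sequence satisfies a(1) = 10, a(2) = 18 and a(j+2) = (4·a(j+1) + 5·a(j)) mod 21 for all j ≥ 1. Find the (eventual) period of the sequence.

6

Computing terms: a(1) = 10,  a(2) = 18,  a(3) = 17,  a(4) = 11,  a(5) = 3,  a(6) = 4,  a(7) = 10,  a(8) = 18.
Since (a(7), a(8)) = (a(1), a(2)) = (10, 18) (two consecutive terms determine the rest), the sequence is periodic with period 6.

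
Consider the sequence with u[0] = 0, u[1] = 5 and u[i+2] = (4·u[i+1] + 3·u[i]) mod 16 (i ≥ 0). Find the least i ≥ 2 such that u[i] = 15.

3

Listing terms: u[0] = 0; u[1] = 5; u[2] = 4; u[3] = 15; u[4] = 8; u[5] = 13; u[6] = 12; u[7] = 7; u[8] = 0; u[9] = 5.
The sequence repeats with period 8.
The value 15 first appears (with i ≥ 2) at u[3].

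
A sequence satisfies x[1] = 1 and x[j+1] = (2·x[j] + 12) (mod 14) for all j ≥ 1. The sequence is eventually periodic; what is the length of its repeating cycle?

We have x[1] = 1, x[2] = 0, x[3] = 12, x[4] = 8, x[5] = 0.
Since x[5] = x[2] = 0, the sequence is eventually periodic: after a pre-period of length 1 it cycles with period 3.

3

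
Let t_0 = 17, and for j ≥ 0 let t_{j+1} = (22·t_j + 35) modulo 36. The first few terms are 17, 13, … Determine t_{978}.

We have t_0 = 17, t_1 = 13, t_2 = 33, t_3 = 5, t_4 = 1, t_5 = 21, t_6 = 29, t_7 = 25, t_8 = 9, t_9 = 17.
The sequence repeats with period 9.
So t_{978} = t_{0 + ((978-0) mod 9)} = t_6 = 29.

29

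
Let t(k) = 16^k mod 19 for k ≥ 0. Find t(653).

4

Listing terms: t(0) = 1, t(1) = 16, t(2) = 9, t(3) = 11, t(4) = 5, t(5) = 4, t(6) = 7, t(7) = 17, t(8) = 6, t(9) = 1.
The sequence repeats with period 9.
(653 - 0) mod 9 = 5, so t(653) = t(5) = 4.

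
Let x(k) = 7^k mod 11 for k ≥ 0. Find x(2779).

8

We have x(0) = 1, x(1) = 7, x(2) = 5, x(3) = 2, x(4) = 3, x(5) = 10, x(6) = 4, x(7) = 6, x(8) = 9, x(9) = 8, x(10) = 1.
Since x(10) = x(0) = 1, the sequence is periodic with period 10.
(2779 - 0) mod 10 = 9, so x(2779) = x(9) = 8.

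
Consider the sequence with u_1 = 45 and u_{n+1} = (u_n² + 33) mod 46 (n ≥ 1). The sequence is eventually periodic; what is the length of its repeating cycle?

4

u_1 = 45; u_2 = 34; u_3 = 39; u_4 = 36; u_5 = 41; u_6 = 12; u_7 = 39.
Since u_7 = u_3 = 39, the sequence is eventually periodic: after a pre-period of length 2 it cycles with period 4.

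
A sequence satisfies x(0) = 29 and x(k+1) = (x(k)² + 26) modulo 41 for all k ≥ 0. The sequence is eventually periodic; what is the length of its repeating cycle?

6

We have x(0) = 29,  x(1) = 6,  x(2) = 21,  x(3) = 16,  x(4) = 36,  x(5) = 10,  x(6) = 3,  x(7) = 35,  x(8) = 21.
Since x(8) = x(2) = 21, the sequence is eventually periodic: after a pre-period of length 2 it cycles with period 6.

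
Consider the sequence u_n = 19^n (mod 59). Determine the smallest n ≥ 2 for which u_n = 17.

27

u_1 = 19, u_2 = 7, u_3 = 15, u_4 = 49, u_5 = 46, u_6 = 48, u_7 = 27, u_8 = 41, u_9 = 12, u_{10} = 51, u_{11} = 25, u_{12} = 3, u_{13} = 57, u_{14} = 21, u_{15} = 45, u_{16} = 29, u_{17} = 20, u_{18} = 26, u_{19} = 22, u_{20} = 5, u_{21} = 36, u_{22} = 35, u_{23} = 16, u_{24} = 9, u_{25} = 53, u_{26} = 4, u_{27} = 17, u_{28} = 28, u_{29} = 1, u_{30} = 19.
The sequence repeats with period 29.
The value 17 first appears (with n ≥ 2) at u_{27}.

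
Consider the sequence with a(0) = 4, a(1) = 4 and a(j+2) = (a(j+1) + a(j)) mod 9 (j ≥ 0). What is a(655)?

a(0) = 4; a(1) = 4; a(2) = 8; a(3) = 3; a(4) = 2; a(5) = 5; a(6) = 7; a(7) = 3; a(8) = 1; a(9) = 4; a(10) = 5; a(11) = 0; a(12) = 5; a(13) = 5; a(14) = 1; a(15) = 6; a(16) = 7; a(17) = 4; a(18) = 2; a(19) = 6; a(20) = 8; a(21) = 5; a(22) = 4; a(23) = 0; a(24) = 4; a(25) = 4.
The sequence repeats with period 24.
So a(655) = a(0 + ((655-0) mod 24)) = a(7) = 3.

3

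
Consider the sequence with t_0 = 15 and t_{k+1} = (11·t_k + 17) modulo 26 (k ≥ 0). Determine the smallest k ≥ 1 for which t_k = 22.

Listing terms: t_0 = 15, t_1 = 0, t_2 = 17, t_3 = 22, t_4 = 25, t_5 = 6, t_6 = 5, t_7 = 20, t_8 = 3, t_9 = 24, t_{10} = 21, t_{11} = 14, t_{12} = 15.
The sequence repeats with period 12.
The value 22 first appears (with k ≥ 1) at t_3.

3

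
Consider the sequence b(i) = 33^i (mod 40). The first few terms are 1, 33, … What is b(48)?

1

b(0) = 1; b(1) = 33; b(2) = 9; b(3) = 17; b(4) = 1.
The sequence repeats with period 4.
So b(48) = b(0 + ((48-0) mod 4)) = b(0) = 1.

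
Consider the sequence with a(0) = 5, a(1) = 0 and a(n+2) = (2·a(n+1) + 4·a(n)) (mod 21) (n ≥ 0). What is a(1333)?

Listing terms: a(0) = 5,  a(1) = 0,  a(2) = 20,  a(3) = 19,  a(4) = 13,  a(5) = 18,  a(6) = 4,  a(7) = 17,  a(8) = 8,  a(9) = 0,  a(10) = 11,  a(11) = 1,  a(12) = 4,  a(13) = 12,  a(14) = 19,  a(15) = 2,  a(16) = 17,  a(17) = 0,  a(18) = 5,  a(19) = 10,  a(20) = 19,  a(21) = 15,  a(22) = 1,  a(23) = 20,  a(24) = 2,  a(25) = 0,  a(26) = 8,  a(27) = 16,  a(28) = 1,  a(29) = 3,  a(30) = 10,  a(31) = 11,  a(32) = 20,  a(33) = 0,  a(34) = 17,  a(35) = 13,  a(36) = 10,  a(37) = 9,  a(38) = 16,  a(39) = 5,  a(40) = 11,  a(41) = 0,  a(42) = 2,  a(43) = 4,  a(44) = 16,  a(45) = 6,  a(46) = 13,  a(47) = 8,  a(48) = 5,  a(49) = 0.
The sequence repeats with period 48.
So a(1333) = a(0 + ((1333-0) mod 48)) = a(37) = 9.

9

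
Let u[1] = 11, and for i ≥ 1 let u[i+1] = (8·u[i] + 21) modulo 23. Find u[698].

2

u[1] = 11, u[2] = 17, u[3] = 19, u[4] = 12, u[5] = 2, u[6] = 14, u[7] = 18, u[8] = 4, u[9] = 7, u[10] = 8, u[11] = 16, u[12] = 11.
The sequence repeats with period 11.
So u[698] = u[1 + ((698-1) mod 11)] = u[5] = 2.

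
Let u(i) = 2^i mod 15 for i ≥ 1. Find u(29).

Computing terms: u(1) = 2; u(2) = 4; u(3) = 8; u(4) = 1; u(5) = 2.
The sequence repeats with period 4.
(29 - 1) mod 4 = 0, so u(29) = u(1) = 2.

2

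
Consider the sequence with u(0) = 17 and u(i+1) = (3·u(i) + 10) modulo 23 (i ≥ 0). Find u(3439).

We have u(0) = 17, u(1) = 15, u(2) = 9, u(3) = 14, u(4) = 6, u(5) = 5, u(6) = 2, u(7) = 16, u(8) = 12, u(9) = 0, u(10) = 10, u(11) = 17.
The sequence repeats with period 11.
So u(3439) = u(0 + ((3439-0) mod 11)) = u(7) = 16.

16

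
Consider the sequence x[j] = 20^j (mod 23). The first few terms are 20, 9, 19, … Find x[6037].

Listing terms: x[1] = 20, x[2] = 9, x[3] = 19, x[4] = 12, x[5] = 10, x[6] = 16, x[7] = 21, x[8] = 6, x[9] = 5, x[10] = 8, x[11] = 22, x[12] = 3, x[13] = 14, x[14] = 4, x[15] = 11, x[16] = 13, x[17] = 7, x[18] = 2, x[19] = 17, x[20] = 18, x[21] = 15, x[22] = 1, x[23] = 20.
The sequence repeats with period 22.
(6037 - 1) mod 22 = 8, so x[6037] = x[9] = 5.

5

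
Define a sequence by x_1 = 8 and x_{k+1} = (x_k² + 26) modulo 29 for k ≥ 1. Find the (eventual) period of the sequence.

5

x_1 = 8,  x_2 = 3,  x_3 = 6,  x_4 = 4,  x_5 = 13,  x_6 = 21,  x_7 = 3.
Since x_7 = x_2 = 3, the sequence is eventually periodic: after a pre-period of length 1 it cycles with period 5.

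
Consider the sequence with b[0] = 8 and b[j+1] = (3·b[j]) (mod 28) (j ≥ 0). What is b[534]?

8

Computing terms: b[0] = 8,  b[1] = 24,  b[2] = 16,  b[3] = 20,  b[4] = 4,  b[5] = 12,  b[6] = 8.
The sequence repeats with period 6.
(534 - 0) mod 6 = 0, so b[534] = b[0] = 8.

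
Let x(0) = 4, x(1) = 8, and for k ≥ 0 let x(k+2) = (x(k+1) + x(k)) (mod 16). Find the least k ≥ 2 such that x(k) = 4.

We have x(0) = 4; x(1) = 8; x(2) = 12; x(3) = 4; x(4) = 0; x(5) = 4; x(6) = 4; x(7) = 8.
Since (x(6), x(7)) = (x(0), x(1)) = (4, 8) (two consecutive terms determine the rest), the sequence is periodic with period 6.
The value 4 first appears (with k ≥ 2) at x(3).

3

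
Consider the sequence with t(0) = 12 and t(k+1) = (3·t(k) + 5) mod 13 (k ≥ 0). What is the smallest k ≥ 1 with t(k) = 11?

We have t(0) = 12; t(1) = 2; t(2) = 11; t(3) = 12.
The sequence repeats with period 3.
The value 11 first appears (with k ≥ 1) at t(2).

2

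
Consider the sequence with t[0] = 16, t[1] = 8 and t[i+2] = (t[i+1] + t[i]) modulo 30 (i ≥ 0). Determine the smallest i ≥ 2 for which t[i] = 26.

We have t[0] = 16,  t[1] = 8,  t[2] = 24,  t[3] = 2,  t[4] = 26,  t[5] = 28,  t[6] = 24,  t[7] = 22,  t[8] = 16,  t[9] = 8.
The sequence repeats with period 8.
The value 26 first appears (with i ≥ 2) at t[4].

4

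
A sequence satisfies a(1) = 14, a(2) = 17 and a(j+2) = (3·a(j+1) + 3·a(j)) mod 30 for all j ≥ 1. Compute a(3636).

We have a(1) = 14,  a(2) = 17,  a(3) = 3,  a(4) = 0,  a(5) = 9,  a(6) = 27,  a(7) = 18,  a(8) = 15,  a(9) = 9,  a(10) = 12,  a(11) = 3,  a(12) = 15,  a(13) = 24,  a(14) = 27,  a(15) = 3,  a(16) = 0.
Since (a(15), a(16)) = (a(3), a(4)) = (3, 0) (two consecutive terms determine the rest), the sequence is eventually periodic: after a pre-period of length 2 it cycles with period 12.
For j ≥ 3, a(j) depends only on (j - 3) mod 12. (3636 - 3) mod 12 = 9, so a(3636) = a(12) = 15.

15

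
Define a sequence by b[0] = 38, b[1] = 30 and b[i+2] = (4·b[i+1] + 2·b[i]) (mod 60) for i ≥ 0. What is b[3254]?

16

Listing terms: b[0] = 38,  b[1] = 30,  b[2] = 16,  b[3] = 4,  b[4] = 48,  b[5] = 20,  b[6] = 56,  b[7] = 24,  b[8] = 28,  b[9] = 40,  b[10] = 36,  b[11] = 44,  b[12] = 8,  b[13] = 0,  b[14] = 16,  b[15] = 4.
Since (b[14], b[15]) = (b[2], b[3]) = (16, 4) (two consecutive terms determine the rest), the sequence is eventually periodic: after a pre-period of length 2 it cycles with period 12.
For i ≥ 2, b[i] depends only on (i - 2) mod 12. (3254 - 2) mod 12 = 0, so b[3254] = b[2] = 16.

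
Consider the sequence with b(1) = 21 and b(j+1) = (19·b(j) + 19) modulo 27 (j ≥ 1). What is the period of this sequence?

We have b(1) = 21, b(2) = 13, b(3) = 23, b(4) = 24, b(5) = 16, b(6) = 26, b(7) = 0, b(8) = 19, b(9) = 2, b(10) = 3, b(11) = 22, b(12) = 5, b(13) = 6, b(14) = 25, b(15) = 8, b(16) = 9, b(17) = 1, b(18) = 11, b(19) = 12, b(20) = 4, b(21) = 14, b(22) = 15, b(23) = 7, b(24) = 17, b(25) = 18, b(26) = 10, b(27) = 20, b(28) = 21.
Since b(28) = b(1) = 21, the sequence is periodic with period 27.

27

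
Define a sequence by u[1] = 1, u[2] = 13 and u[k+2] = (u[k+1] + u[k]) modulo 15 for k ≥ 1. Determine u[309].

Listing terms: u[1] = 1, u[2] = 13, u[3] = 14, u[4] = 12, u[5] = 11, u[6] = 8, u[7] = 4, u[8] = 12, u[9] = 1, u[10] = 13.
The sequence repeats with period 8.
(309 - 1) mod 8 = 4, so u[309] = u[5] = 11.

11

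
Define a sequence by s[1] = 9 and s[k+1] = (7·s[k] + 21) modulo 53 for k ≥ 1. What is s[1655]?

We have s[1] = 9, s[2] = 31, s[3] = 26, s[4] = 44, s[5] = 11, s[6] = 45, s[7] = 18, s[8] = 41, s[9] = 43, s[10] = 4, s[11] = 49, s[12] = 46, s[13] = 25, s[14] = 37, s[15] = 15, s[16] = 20, s[17] = 2, s[18] = 35, s[19] = 1, s[20] = 28, s[21] = 5, s[22] = 3, s[23] = 42, s[24] = 50, s[25] = 0, s[26] = 21, s[27] = 9.
Since s[27] = s[1] = 9, the sequence is periodic with period 26.
So s[1655] = s[1 + ((1655-1) mod 26)] = s[17] = 2.

2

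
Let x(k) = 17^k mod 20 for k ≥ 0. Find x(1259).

13

x(0) = 1, x(1) = 17, x(2) = 9, x(3) = 13, x(4) = 1.
Since x(4) = x(0) = 1, the sequence is periodic with period 4.
So x(1259) = x(0 + ((1259-0) mod 4)) = x(3) = 13.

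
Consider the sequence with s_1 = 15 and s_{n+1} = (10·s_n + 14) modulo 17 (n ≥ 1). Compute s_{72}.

0

Listing terms: s_1 = 15,  s_2 = 11,  s_3 = 5,  s_4 = 13,  s_5 = 8,  s_6 = 9,  s_7 = 2,  s_8 = 0,  s_9 = 14,  s_{10} = 1,  s_{11} = 7,  s_{12} = 16,  s_{13} = 4,  s_{14} = 3,  s_{15} = 10,  s_{16} = 12,  s_{17} = 15.
The sequence repeats with period 16.
(72 - 1) mod 16 = 7, so s_{72} = s_8 = 0.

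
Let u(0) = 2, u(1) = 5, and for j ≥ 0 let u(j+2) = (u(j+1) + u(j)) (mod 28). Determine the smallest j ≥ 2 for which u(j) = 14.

18

Listing terms: u(0) = 2, u(1) = 5, u(2) = 7, u(3) = 12, u(4) = 19, u(5) = 3, u(6) = 22, u(7) = 25, u(8) = 19, u(9) = 16, u(10) = 7, u(11) = 23, u(12) = 2, u(13) = 25, u(14) = 27, u(15) = 24, u(16) = 23, u(17) = 19, u(18) = 14, u(19) = 5, u(20) = 19, u(21) = 24, u(22) = 15, u(23) = 11, u(24) = 26, u(25) = 9, u(26) = 7, u(27) = 16, u(28) = 23, u(29) = 11, u(30) = 6, u(31) = 17, u(32) = 23, u(33) = 12, u(34) = 7, u(35) = 19, u(36) = 26, u(37) = 17, u(38) = 15, u(39) = 4, u(40) = 19, u(41) = 23, u(42) = 14, u(43) = 9, u(44) = 23, u(45) = 4, u(46) = 27, u(47) = 3, u(48) = 2, u(49) = 5.
The sequence repeats with period 48.
The value 14 first appears (with j ≥ 2) at u(18).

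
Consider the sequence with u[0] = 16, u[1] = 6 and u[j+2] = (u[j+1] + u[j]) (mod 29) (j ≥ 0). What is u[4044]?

Listing terms: u[0] = 16, u[1] = 6, u[2] = 22, u[3] = 28, u[4] = 21, u[5] = 20, u[6] = 12, u[7] = 3, u[8] = 15, u[9] = 18, u[10] = 4, u[11] = 22, u[12] = 26, u[13] = 19, u[14] = 16, u[15] = 6.
Since (u[14], u[15]) = (u[0], u[1]) = (16, 6) (two consecutive terms determine the rest), the sequence is periodic with period 14.
So u[4044] = u[0 + ((4044-0) mod 14)] = u[12] = 26.

26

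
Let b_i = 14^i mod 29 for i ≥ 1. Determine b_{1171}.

b_1 = 14, b_2 = 22, b_3 = 18, b_4 = 20, b_5 = 19, b_6 = 5, b_7 = 12, b_8 = 23, b_9 = 3, b_{10} = 13, b_{11} = 8, b_{12} = 25, b_{13} = 2, b_{14} = 28, b_{15} = 15, b_{16} = 7, b_{17} = 11, b_{18} = 9, b_{19} = 10, b_{20} = 24, b_{21} = 17, b_{22} = 6, b_{23} = 26, b_{24} = 16, b_{25} = 21, b_{26} = 4, b_{27} = 27, b_{28} = 1, b_{29} = 14.
Since b_{29} = b_1 = 14, the sequence is periodic with period 28.
(1171 - 1) mod 28 = 22, so b_{1171} = b_{23} = 26.

26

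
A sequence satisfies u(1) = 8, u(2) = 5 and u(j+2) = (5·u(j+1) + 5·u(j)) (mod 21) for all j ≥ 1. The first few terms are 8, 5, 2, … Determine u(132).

Computing terms: u(1) = 8,  u(2) = 5,  u(3) = 2,  u(4) = 14,  u(5) = 17,  u(6) = 8,  u(7) = 20,  u(8) = 14,  u(9) = 2,  u(10) = 17,  u(11) = 11,  u(12) = 14,  u(13) = 20,  u(14) = 2,  u(15) = 5,  u(16) = 14,  u(17) = 11,  u(18) = 20,  u(19) = 8,  u(20) = 14,  u(21) = 5,  u(22) = 11,  u(23) = 17,  u(24) = 14,  u(25) = 8,  u(26) = 5.
Since (u(25), u(26)) = (u(1), u(2)) = (8, 5) (two consecutive terms determine the rest), the sequence is periodic with period 24.
(132 - 1) mod 24 = 11, so u(132) = u(12) = 14.

14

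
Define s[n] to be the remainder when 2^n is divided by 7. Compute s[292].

Computing terms: s[0] = 1,  s[1] = 2,  s[2] = 4,  s[3] = 1.
The sequence repeats with period 3.
So s[292] = s[0 + ((292-0) mod 3)] = s[1] = 2.

2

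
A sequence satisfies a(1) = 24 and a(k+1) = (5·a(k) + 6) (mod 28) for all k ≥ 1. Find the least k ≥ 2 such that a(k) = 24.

7

We have a(1) = 24, a(2) = 14, a(3) = 20, a(4) = 22, a(5) = 4, a(6) = 26, a(7) = 24.
The sequence repeats with period 6.
The value 24 next appears (with k ≥ 2) at a(7).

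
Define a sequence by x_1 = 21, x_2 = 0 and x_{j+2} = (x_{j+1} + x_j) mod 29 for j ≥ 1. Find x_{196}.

We have x_1 = 21; x_2 = 0; x_3 = 21; x_4 = 21; x_5 = 13; x_6 = 5; x_7 = 18; x_8 = 23; x_9 = 12; x_{10} = 6; x_{11} = 18; x_{12} = 24; x_{13} = 13; x_{14} = 8; x_{15} = 21; x_{16} = 0.
Since (x_{15}, x_{16}) = (x_1, x_2) = (21, 0) (two consecutive terms determine the rest), the sequence is periodic with period 14.
(196 - 1) mod 14 = 13, so x_{196} = x_{14} = 8.

8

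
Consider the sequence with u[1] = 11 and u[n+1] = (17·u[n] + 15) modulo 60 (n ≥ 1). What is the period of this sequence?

Computing terms: u[1] = 11,  u[2] = 22,  u[3] = 29,  u[4] = 28,  u[5] = 11.
The sequence repeats with period 4.

4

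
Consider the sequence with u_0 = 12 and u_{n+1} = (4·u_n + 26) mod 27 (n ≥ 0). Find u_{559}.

2

Listing terms: u_0 = 12,  u_1 = 20,  u_2 = 25,  u_3 = 18,  u_4 = 17,  u_5 = 13,  u_6 = 24,  u_7 = 14,  u_8 = 1,  u_9 = 3,  u_{10} = 11,  u_{11} = 16,  u_{12} = 9,  u_{13} = 8,  u_{14} = 4,  u_{15} = 15,  u_{16} = 5,  u_{17} = 19,  u_{18} = 21,  u_{19} = 2,  u_{20} = 7,  u_{21} = 0,  u_{22} = 26,  u_{23} = 22,  u_{24} = 6,  u_{25} = 23,  u_{26} = 10,  u_{27} = 12.
The sequence repeats with period 27.
So u_{559} = u_{0 + ((559-0) mod 27)} = u_{19} = 2.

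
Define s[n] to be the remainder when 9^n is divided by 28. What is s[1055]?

Listing terms: s[1] = 9, s[2] = 25, s[3] = 1, s[4] = 9.
Since s[4] = s[1] = 9, the sequence is periodic with period 3.
So s[1055] = s[1 + ((1055-1) mod 3)] = s[2] = 25.

25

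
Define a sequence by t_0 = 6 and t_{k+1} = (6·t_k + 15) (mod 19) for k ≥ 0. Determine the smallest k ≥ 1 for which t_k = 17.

We have t_0 = 6; t_1 = 13; t_2 = 17; t_3 = 3; t_4 = 14; t_5 = 4; t_6 = 1; t_7 = 2; t_8 = 8; t_9 = 6.
The sequence repeats with period 9.
The value 17 first appears (with k ≥ 1) at t_2.

2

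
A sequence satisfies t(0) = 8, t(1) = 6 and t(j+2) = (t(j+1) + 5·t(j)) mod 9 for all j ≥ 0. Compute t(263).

Computing terms: t(0) = 8; t(1) = 6; t(2) = 1; t(3) = 4; t(4) = 0; t(5) = 2; t(6) = 2; t(7) = 3; t(8) = 4; t(9) = 1; t(10) = 3; t(11) = 8; t(12) = 5; t(13) = 0; t(14) = 7; t(15) = 7; t(16) = 6; t(17) = 5; t(18) = 8; t(19) = 6.
The sequence repeats with period 18.
So t(263) = t(0 + ((263-0) mod 18)) = t(11) = 8.

8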